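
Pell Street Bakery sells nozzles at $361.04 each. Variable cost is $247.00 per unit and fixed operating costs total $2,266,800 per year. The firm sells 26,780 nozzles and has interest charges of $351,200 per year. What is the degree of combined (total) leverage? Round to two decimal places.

At 26,780 units, contribution = 26,780 × $114.04 = $3,053,991.20.
EBIT = $3,053,991.20 − $2,266,800 = $787,191.20. Interest = $351,200.00.
DOL = $3,053,991.20 ÷ $787,191.20 = 3.8796; DFL = $787,191.20 ÷ $435,991.20 = 1.8055.
DCL = DOL × DFL = 3.8796 × 1.8055 = 7.0046.

7.00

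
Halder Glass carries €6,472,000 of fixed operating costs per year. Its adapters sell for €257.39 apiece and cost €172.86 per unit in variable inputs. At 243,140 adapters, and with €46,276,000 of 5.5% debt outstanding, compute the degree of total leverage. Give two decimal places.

1.78

Contribution at this volume is 243,140 × €84.53 = €20,552,624.20.
EBIT = €20,552,624.20 − €6,472,000 = €14,080,624.20. Interest = €2,545,180.00.
DOL = €20,552,624.20 ÷ €14,080,624.20 = 1.4596; DFL = €14,080,624.20 ÷ €11,535,444.20 = 1.2206.
Combined leverage = 1.4596 × 1.2206 = 1.7816.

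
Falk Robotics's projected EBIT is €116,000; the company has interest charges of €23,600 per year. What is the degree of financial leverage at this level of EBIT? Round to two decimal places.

1.26

Interest = €23,600.00.
Degree of financial leverage = EBIT / (EBIT − interest) = €116,000 / €92,400.00 = 1.2554.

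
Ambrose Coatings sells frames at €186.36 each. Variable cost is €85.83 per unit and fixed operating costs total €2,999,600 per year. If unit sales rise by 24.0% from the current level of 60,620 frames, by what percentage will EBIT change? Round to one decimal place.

At 60,620 units, contribution = 60,620 × €100.53 = €6,094,128.60.
EBIT = €6,094,128.60 − €2,999,600 = €3,094,528.60.
Degree of operating leverage = €6,094,128.60 / €3,094,528.60 = 1.9693.
%ΔEBIT = DOL × %ΔSales = 1.9693 × +24.0% = +47.3%.

+47.3%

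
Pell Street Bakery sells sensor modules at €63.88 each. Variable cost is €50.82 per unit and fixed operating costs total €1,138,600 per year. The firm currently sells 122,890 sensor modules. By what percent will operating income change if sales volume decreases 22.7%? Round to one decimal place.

-78.1%

Total contribution margin = 122,890 × €13.06 = €1,604,943.40.
Operating income = contribution − fixed costs = €1,604,943.40 − €1,138,600 = €466,343.40.
So DOL = total CM / EBIT = €1,604,943.40 / €466,343.40 = 3.4415.
%ΔEBIT = DOL × %ΔSales = 3.4415 × -22.7% = -78.1%.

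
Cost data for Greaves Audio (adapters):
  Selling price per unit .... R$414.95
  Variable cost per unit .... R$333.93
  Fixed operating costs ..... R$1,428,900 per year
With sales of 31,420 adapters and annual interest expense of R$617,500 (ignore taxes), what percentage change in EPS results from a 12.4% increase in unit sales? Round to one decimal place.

+63.2%

Total contribution margin = 31,420 × R$81.02 = R$2,545,648.40.
EBIT = R$2,545,648.40 − R$1,428,900 = R$1,116,748.40.
Interest = R$617,500.00, so EBIT − I = R$499,248.40.
Degree of combined leverage = contribution ÷ (EBIT − I) = R$2,545,648.40 ÷ R$499,248.40 = 5.0990.
EPS therefore changes by 5.0990 × (+12.4%) = +63.2%.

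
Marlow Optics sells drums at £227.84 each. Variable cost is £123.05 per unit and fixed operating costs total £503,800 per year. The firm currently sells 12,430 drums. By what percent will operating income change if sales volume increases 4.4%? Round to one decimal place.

Contribution at this volume is 12,430 × £104.79 = £1,302,539.70.
EBIT = £1,302,539.70 − £503,800 = £798,739.70.
DOL = contribution ÷ EBIT = £1,302,539.70 ÷ £798,739.70 = 1.6307.
So EBIT moves 1.6307 × (+4.4%) = +7.2%.

+7.2%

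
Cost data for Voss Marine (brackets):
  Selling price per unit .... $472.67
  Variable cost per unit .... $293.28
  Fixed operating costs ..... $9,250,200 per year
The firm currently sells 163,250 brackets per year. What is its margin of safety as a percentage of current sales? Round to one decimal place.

68.4%

Unit CM = price − variable cost = $472.67 − $293.28 = $179.39. Break-even units = $9,250,200 ÷ $179.39 = 51,564.75; break-even revenue = 51,564.75 × $472.67 = $24,373,109.06.
Actual sales revenue = 163,250 × $472.67 = $77,163,377.50.
Margin of safety = ($77,163,377.50 − $24,373,109.06) ÷ $77,163,377.50 = 68.4%.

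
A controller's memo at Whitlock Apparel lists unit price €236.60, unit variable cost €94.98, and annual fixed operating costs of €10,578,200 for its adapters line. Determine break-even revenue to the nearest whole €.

€17,672,660

CM per unit = €236.60 − €94.98 = €141.62; CM ratio = €141.62 / €236.60 = 0.5986.
Break-even revenue = fixed costs × price ÷ CM = €10,578,200 × €236.60 ÷ €141.62 = €17,672,660.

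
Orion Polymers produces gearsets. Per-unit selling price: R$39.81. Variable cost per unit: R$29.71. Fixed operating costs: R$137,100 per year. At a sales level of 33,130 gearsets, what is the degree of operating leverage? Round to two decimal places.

1.69

Contribution at this volume is 33,130 × R$10.10 = R$334,613.00.
Operating income = contribution − fixed costs = R$334,613.00 − R$137,100 = R$197,513.00.
So DOL = total CM / EBIT = R$334,613.00 / R$197,513.00 = 1.6941.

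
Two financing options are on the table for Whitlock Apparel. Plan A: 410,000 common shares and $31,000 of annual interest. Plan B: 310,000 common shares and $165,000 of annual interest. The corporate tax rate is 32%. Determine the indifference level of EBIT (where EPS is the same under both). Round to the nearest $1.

$580,400

Set EPS_A = EPS_B: (EBIT − $31,000)(1 − 0.32) ÷ 410,000 = (EBIT − $165,000)(1 − 0.32) ÷ 310,000.
The (1 − t) factor cancels: (EBIT − 31,000) × 310,000 = (EBIT − 165,000) × 410,000.
Solving, EBIT = (165,000·410,000 − 31,000·310,000) / (410,000 − 310,000) = 58,040,000,000 / 100,000 = 580,400.00.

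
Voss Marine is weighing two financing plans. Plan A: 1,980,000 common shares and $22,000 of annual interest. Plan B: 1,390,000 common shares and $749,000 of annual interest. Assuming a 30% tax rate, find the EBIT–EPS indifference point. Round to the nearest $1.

Set EPS_A = EPS_B: (EBIT − $22,000)(1 − 0.30) ÷ 1,980,000 = (EBIT − $749,000)(1 − 0.30) ÷ 1,390,000.
Cancelling (1 − t) and cross-multiplying: 1,390,000·(EBIT − 22,000) = 1,980,000·(EBIT − 749,000).
EBIT × (1,980,000 − 1,390,000) = 749,000 × 1,980,000 − 22,000 × 1,390,000 = 1,452,440,000,000, so EBIT = 1,452,440,000,000 ÷ 590,000 = 2,461,762.71.

$2,461,763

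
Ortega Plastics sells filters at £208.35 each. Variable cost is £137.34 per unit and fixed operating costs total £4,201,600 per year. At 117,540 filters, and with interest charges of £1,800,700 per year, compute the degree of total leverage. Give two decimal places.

Total contribution margin = 117,540 × £71.01 = £8,346,515.40.
Operating income = contribution − fixed costs = £8,346,515.40 − £4,201,600 = £4,144,915.40. Interest = £1,800,700.00, so EBIT − I = £2,344,215.40.
DCL = contribution ÷ (EBIT − I) = £8,346,515.40 ÷ £2,344,215.40 = 3.5605.

3.56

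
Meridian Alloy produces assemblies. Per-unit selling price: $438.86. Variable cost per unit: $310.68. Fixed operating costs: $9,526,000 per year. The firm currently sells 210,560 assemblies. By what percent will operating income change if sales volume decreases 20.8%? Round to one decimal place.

At 210,560 units, contribution = 210,560 × $128.18 = $26,989,580.80.
Subtracting fixed costs: EBIT = $26,989,580.80 − $9,526,000 = $17,463,580.80.
So DOL = total CM / EBIT = $26,989,580.80 / $17,463,580.80 = 1.5455.
So EBIT moves 1.5455 × (-20.8%) = -32.1%.

-32.1%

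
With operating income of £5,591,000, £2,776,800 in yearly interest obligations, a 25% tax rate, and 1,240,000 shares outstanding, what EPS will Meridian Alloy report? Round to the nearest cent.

£1.70

Interest = £2,776,800.00, so EBT = £5,591,000 − £2,776,800.00 = £2,814,200.00.
After tax at 25%: net income = £2,814,200.00 × 0.75 = £2,110,650.00.
EPS = £2,110,650.00 ÷ 1,240,000 = £1.70.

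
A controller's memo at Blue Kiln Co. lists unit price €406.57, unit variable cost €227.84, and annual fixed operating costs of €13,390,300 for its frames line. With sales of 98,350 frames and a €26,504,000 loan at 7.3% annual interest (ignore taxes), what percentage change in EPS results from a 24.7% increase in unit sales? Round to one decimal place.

+192.7%

Contribution at this volume is 98,350 × €178.73 = €17,578,095.50.
Subtracting fixed costs: EBIT = €17,578,095.50 − €13,390,300 = €4,187,795.50.
Interest = €1,934,792.00, so EBIT − I = €2,253,003.50.
DCL = total CM / (EBIT − I) = €17,578,095.50 / €2,253,003.50 = 7.8021.
%ΔEPS = DCL × %ΔSales = 7.8021 × +24.7% = +192.7%.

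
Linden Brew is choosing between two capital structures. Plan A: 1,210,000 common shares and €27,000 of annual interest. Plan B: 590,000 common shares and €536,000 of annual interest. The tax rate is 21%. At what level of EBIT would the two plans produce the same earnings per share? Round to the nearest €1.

€1,020,371

At indifference, (EBIT − 27,000)(1 − t)/1,210,000 = (EBIT − 536,000)(1 − t)/590,000.
Cancelling (1 − t) and cross-multiplying: 590,000·(EBIT − 27,000) = 1,210,000·(EBIT − 536,000).
EBIT × (1,210,000 − 590,000) = 536,000 × 1,210,000 − 27,000 × 590,000 = 632,630,000,000, so EBIT = 632,630,000,000 ÷ 620,000 = 1,020,370.97.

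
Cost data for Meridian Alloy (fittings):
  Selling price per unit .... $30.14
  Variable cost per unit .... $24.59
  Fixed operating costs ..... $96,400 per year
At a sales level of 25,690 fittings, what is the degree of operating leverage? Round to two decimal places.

3.09

Total contribution margin = 25,690 × $5.55 = $142,579.50.
Operating income = contribution − fixed costs = $142,579.50 − $96,400 = $46,179.50.
Degree of operating leverage = $142,579.50 / $46,179.50 = 3.0875.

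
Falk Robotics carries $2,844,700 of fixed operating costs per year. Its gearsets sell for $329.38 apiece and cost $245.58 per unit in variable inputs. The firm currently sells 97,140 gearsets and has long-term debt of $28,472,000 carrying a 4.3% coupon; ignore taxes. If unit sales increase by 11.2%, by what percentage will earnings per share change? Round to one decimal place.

+22.4%

Total contribution margin = 97,140 × $83.80 = $8,140,332.00.
Operating income = contribution − fixed costs = $8,140,332.00 − $2,844,700 = $5,295,632.00.
After interest of $1,224,296.00, pre-tax earnings = $4,071,336.00.
DCL = total CM / (EBIT − I) = $8,140,332.00 / $4,071,336.00 = 1.9994.
%ΔEPS = DCL × %ΔSales = 1.9994 × +11.2% = +22.4%.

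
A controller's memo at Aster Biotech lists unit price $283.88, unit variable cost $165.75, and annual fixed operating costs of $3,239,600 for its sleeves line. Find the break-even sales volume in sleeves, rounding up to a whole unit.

Each unit contributes $283.88 − $165.75 = $118.13.
Break-even Q = $3,239,600 / $118.13 = 27,424.02 → 27,425 sleeves.

27,425 sleeves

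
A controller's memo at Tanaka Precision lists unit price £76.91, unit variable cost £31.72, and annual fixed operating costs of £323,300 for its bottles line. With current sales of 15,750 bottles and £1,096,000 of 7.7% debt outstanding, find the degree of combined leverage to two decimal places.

Contribution at this volume is 15,750 × £45.19 = £711,742.50.
Subtracting fixed costs: EBIT = £711,742.50 − £323,300 = £388,442.50. Interest = £84,392.00.
DOL = £711,742.50 ÷ £388,442.50 = 1.8323; DFL = £388,442.50 ÷ £304,050.50 = 1.2776.
Combined leverage = 1.8323 × 1.2776 = 2.3409.

2.34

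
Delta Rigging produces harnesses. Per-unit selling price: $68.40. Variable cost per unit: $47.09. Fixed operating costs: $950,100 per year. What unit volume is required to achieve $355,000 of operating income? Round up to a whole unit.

61,244 harnesses

Contribution margin per unit = $68.40 − $47.09 = $21.31.
Units = (FC + target) / CM = ($950,100 + $355,000) / $21.31 = 61,243.55, so 61,244 harnesses.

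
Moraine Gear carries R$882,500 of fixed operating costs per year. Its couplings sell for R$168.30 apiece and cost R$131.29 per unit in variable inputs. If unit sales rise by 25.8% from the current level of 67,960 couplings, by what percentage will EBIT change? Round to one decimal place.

Total contribution margin = 67,960 × R$37.01 = R$2,515,199.60.
Subtracting fixed costs: EBIT = R$2,515,199.60 − R$882,500 = R$1,632,699.60.
So DOL = total CM / EBIT = R$2,515,199.60 / R$1,632,699.60 = 1.5405.
%ΔEBIT = DOL × %ΔSales = 1.5405 × +25.8% = +39.7%.

+39.7%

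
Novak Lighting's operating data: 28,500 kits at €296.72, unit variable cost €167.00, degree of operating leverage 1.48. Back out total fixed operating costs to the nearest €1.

€1,199,034

Total contribution margin = 28,500 × €129.72 = €3,697,020.00.
Since DOL = CM ÷ EBIT, EBIT = €3,697,020.00 ÷ 1.48 = €2,497,986.49.
And FC = contribution − EBIT = €3,697,020.00 − €2,497,986.49 = €1,199,034.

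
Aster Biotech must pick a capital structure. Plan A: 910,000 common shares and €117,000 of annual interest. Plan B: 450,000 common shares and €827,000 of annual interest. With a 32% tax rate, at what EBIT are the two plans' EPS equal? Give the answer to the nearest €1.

Set EPS_A = EPS_B: (EBIT − €117,000)(1 − 0.32) ÷ 910,000 = (EBIT − €827,000)(1 − 0.32) ÷ 450,000.
The (1 − t) factor cancels: (EBIT − 117,000) × 450,000 = (EBIT − 827,000) × 910,000.
EBIT × (910,000 − 450,000) = 827,000 × 910,000 − 117,000 × 450,000 = 699,920,000,000, so EBIT = 699,920,000,000 ÷ 460,000 = 1,521,565.22.

€1,521,565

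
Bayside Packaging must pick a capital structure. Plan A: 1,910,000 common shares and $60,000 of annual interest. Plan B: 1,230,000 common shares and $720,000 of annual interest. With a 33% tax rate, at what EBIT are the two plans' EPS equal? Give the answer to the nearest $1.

$1,913,824

Set EPS_A = EPS_B: (EBIT − $60,000)(1 − 0.33) ÷ 1,910,000 = (EBIT − $720,000)(1 − 0.33) ÷ 1,230,000.
Cancelling (1 − t) and cross-multiplying: 1,230,000·(EBIT − 60,000) = 1,910,000·(EBIT − 720,000).
EBIT × (1,910,000 − 1,230,000) = 720,000 × 1,910,000 − 60,000 × 1,230,000 = 1,301,400,000,000, so EBIT = 1,301,400,000,000 ÷ 680,000 = 1,913,823.53.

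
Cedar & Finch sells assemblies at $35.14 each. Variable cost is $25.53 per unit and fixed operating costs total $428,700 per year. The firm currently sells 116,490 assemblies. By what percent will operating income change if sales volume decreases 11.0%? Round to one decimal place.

At 116,490 units, contribution = 116,490 × $9.61 = $1,119,468.90.
EBIT = $1,119,468.90 − $428,700 = $690,768.90.
DOL = contribution ÷ EBIT = $1,119,468.90 ÷ $690,768.90 = 1.6206.
So EBIT moves 1.6206 × (-11.0%) = -17.8%.

-17.8%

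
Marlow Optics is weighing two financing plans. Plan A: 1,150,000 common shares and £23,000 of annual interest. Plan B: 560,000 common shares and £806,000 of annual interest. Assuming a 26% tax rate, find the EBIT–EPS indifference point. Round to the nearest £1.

At indifference, (EBIT − 23,000)(1 − t)/1,150,000 = (EBIT − 806,000)(1 − t)/560,000.
The (1 − t) factor cancels: (EBIT − 23,000) × 560,000 = (EBIT − 806,000) × 1,150,000.
Solving, EBIT = (806,000·1,150,000 − 23,000·560,000) / (1,150,000 − 560,000) = 914,020,000,000 / 590,000 = 1,549,186.44.

£1,549,186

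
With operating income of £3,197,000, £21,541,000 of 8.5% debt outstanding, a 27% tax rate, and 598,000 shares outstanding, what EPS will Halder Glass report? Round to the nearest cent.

Interest = £1,830,985.00, so EBT = £3,197,000 − £1,830,985.00 = £1,366,015.00.
Net income = £1,366,015.00 × (1 − 0.27) = £997,190.95.
EPS = £997,190.95 ÷ 598,000 = £1.67.

£1.67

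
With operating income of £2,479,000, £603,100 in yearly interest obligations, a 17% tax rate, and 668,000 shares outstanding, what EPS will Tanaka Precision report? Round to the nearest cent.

Interest = £603,100.00, so EBT = £2,479,000 − £603,100.00 = £1,875,900.00.
After tax at 17%: net income = £1,875,900.00 × 0.83 = £1,556,997.00.
Per share: £1,556,997.00 / 668,000 shares = £2.33.

£2.33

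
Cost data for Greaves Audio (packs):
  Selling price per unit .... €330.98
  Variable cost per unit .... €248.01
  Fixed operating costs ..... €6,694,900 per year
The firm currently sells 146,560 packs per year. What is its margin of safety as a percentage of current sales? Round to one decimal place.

44.9%

Unit CM = price − variable cost = €330.98 − €248.01 = €82.97. Break-even units = €6,694,900 ÷ €82.97 = 80,690.61; break-even revenue = 80,690.61 × €330.98 = €26,706,978.45.
Current sales = 146,560 × €330.98 = €48,508,428.80.
Margin of safety = (€48,508,428.80 − €26,706,978.45) ÷ €48,508,428.80 = 44.9%.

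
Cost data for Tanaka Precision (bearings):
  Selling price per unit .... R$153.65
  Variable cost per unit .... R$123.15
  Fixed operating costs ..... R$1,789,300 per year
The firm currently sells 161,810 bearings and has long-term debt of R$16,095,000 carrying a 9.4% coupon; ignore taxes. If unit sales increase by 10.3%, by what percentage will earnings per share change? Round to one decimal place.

At 161,810 units, contribution = 161,810 × R$30.50 = R$4,935,205.00.
Subtracting fixed costs: EBIT = R$4,935,205.00 − R$1,789,300 = R$3,145,905.00.
After interest of R$1,512,930.00, pre-tax earnings = R$1,632,975.00.
Degree of combined leverage = contribution ÷ (EBIT − I) = R$4,935,205.00 ÷ R$1,632,975.00 = 3.0222.
EPS therefore changes by 3.0222 × (+10.3%) = +31.1%.

+31.1%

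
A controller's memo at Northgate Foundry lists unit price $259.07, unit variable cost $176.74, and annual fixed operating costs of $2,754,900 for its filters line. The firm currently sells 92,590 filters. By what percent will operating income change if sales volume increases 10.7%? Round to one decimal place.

At 92,590 units, contribution = 92,590 × $82.33 = $7,622,934.70.
Operating income = contribution − fixed costs = $7,622,934.70 − $2,754,900 = $4,868,034.70.
Degree of operating leverage = $7,622,934.70 / $4,868,034.70 = 1.5659.
So EBIT moves 1.5659 × (+10.7%) = +16.8%.

+16.8%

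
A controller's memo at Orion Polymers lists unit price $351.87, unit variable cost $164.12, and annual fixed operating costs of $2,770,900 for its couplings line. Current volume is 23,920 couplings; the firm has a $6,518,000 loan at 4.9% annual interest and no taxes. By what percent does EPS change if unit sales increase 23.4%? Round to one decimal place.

+75.0%

At 23,920 units, contribution = 23,920 × $187.75 = $4,490,980.00.
EBIT = $4,490,980.00 − $2,770,900 = $1,720,080.00.
Interest = $319,382.00, so EBIT − I = $1,400,698.00.
DCL = total CM / (EBIT − I) = $4,490,980.00 / $1,400,698.00 = 3.2062.
%ΔEPS = DCL × %ΔSales = 3.2062 × +23.4% = +75.0%.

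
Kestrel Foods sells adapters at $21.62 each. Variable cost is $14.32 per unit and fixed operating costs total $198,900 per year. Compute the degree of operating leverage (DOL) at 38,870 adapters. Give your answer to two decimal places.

Contribution at this volume is 38,870 × $7.30 = $283,751.00.
Operating income = contribution − fixed costs = $283,751.00 − $198,900 = $84,851.00.
DOL = contribution ÷ EBIT = $283,751.00 ÷ $84,851.00 = 3.3441.

3.34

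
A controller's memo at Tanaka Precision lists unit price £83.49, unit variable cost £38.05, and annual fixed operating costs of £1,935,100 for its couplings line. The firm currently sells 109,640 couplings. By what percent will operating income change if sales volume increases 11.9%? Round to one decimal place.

Contribution at this volume is 109,640 × £45.44 = £4,982,041.60.
Subtracting fixed costs: EBIT = £4,982,041.60 − £1,935,100 = £3,046,941.60.
DOL = contribution ÷ EBIT = £4,982,041.60 ÷ £3,046,941.60 = 1.6351.
%ΔEBIT = DOL × %ΔSales = 1.6351 × +11.9% = +19.5%.

+19.5%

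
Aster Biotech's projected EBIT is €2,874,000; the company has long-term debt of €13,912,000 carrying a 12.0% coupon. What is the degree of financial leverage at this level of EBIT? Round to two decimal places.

Annual interest charges come to €1,669,440.00.
Degree of financial leverage = EBIT / (EBIT − interest) = €2,874,000 / €1,204,560.00 = 2.3859.

2.39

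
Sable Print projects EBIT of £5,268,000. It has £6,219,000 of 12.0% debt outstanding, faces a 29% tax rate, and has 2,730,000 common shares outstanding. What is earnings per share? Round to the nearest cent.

£1.18

Interest = £746,280.00, so EBT = £5,268,000 − £746,280.00 = £4,521,720.00.
Net income = £4,521,720.00 × (1 − 0.29) = £3,210,421.20.
Per share: £3,210,421.20 / 2,730,000 shares = £1.18.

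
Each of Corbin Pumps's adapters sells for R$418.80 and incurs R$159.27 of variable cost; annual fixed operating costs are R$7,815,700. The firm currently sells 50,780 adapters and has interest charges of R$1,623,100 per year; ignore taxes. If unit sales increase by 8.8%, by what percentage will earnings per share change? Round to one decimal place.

+31.0%

At 50,780 units, contribution = 50,780 × R$259.53 = R$13,178,933.40.
Subtracting fixed costs: EBIT = R$13,178,933.40 − R$7,815,700 = R$5,363,233.40.
Interest = R$1,623,100.00, so EBIT − I = R$3,740,133.40.
Degree of combined leverage = contribution ÷ (EBIT − I) = R$13,178,933.40 ÷ R$3,740,133.40 = 3.5237.
EPS therefore changes by 3.5237 × (+8.8%) = +31.0%.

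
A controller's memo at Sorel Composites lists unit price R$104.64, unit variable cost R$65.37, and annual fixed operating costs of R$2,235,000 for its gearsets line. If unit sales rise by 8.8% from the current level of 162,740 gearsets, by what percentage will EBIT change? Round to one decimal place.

Total contribution margin = 162,740 × R$39.27 = R$6,390,799.80.
Subtracting fixed costs: EBIT = R$6,390,799.80 − R$2,235,000 = R$4,155,799.80.
So DOL = total CM / EBIT = R$6,390,799.80 / R$4,155,799.80 = 1.5378.
So EBIT moves 1.5378 × (+8.8%) = +13.5%.

+13.5%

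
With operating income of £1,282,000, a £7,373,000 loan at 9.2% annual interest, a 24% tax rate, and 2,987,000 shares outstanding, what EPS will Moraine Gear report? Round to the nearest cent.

Interest = £678,316.00, so EBT = £1,282,000 − £678,316.00 = £603,684.00.
After tax at 24%: net income = £603,684.00 × 0.76 = £458,799.84.
EPS = £458,799.84 ÷ 2,987,000 = £0.15.

£0.15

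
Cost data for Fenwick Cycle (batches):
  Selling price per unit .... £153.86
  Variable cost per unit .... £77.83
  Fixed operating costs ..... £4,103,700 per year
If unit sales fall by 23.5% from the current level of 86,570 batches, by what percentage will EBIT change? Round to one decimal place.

At 86,570 units, contribution = 86,570 × £76.03 = £6,581,917.10.
Subtracting fixed costs: EBIT = £6,581,917.10 − £4,103,700 = £2,478,217.10.
So DOL = total CM / EBIT = £6,581,917.10 / £2,478,217.10 = 2.6559.
Operating income changes by 2.6559 × -23.5% = -62.4%.

-62.4%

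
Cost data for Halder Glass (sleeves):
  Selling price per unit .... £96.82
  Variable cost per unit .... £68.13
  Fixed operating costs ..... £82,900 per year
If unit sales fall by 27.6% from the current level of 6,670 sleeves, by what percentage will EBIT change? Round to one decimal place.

Total contribution margin = 6,670 × £28.69 = £191,362.30.
Operating income = contribution − fixed costs = £191,362.30 − £82,900 = £108,462.30.
Degree of operating leverage = £191,362.30 / £108,462.30 = 1.7643.
So EBIT moves 1.7643 × (-27.6%) = -48.7%.

-48.7%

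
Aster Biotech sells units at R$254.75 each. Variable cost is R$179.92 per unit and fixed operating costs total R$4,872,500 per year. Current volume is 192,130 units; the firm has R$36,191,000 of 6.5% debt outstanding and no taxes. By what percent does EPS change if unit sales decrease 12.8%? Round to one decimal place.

Total contribution margin = 192,130 × R$74.83 = R$14,377,087.90.
Operating income = contribution − fixed costs = R$14,377,087.90 − R$4,872,500 = R$9,504,587.90.
After interest of R$2,352,415.00, pre-tax earnings = R$7,152,172.90.
Degree of combined leverage = contribution ÷ (EBIT − I) = R$14,377,087.90 ÷ R$7,152,172.90 = 2.0102.
EPS therefore changes by 2.0102 × (-12.8%) = -25.7%.

-25.7%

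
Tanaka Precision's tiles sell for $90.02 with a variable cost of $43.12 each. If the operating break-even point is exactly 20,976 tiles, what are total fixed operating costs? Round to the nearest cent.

Unit CM = price − variable cost = $90.02 − $43.12 = $46.90.
Since BE = FC / CM, FC = 20,976 × $46.90 = $983,774.40.

$983,774.40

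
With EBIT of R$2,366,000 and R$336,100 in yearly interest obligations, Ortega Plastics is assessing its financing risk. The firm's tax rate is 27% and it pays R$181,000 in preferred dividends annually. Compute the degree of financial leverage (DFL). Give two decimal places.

Annual interest charges come to R$336,100.00.
Preferred dividends grossed up pre-tax: R$181,000 / (1 − 0.27) = R$247,945.21.
DFL = EBIT ÷ [EBIT − I − D_p/(1−t)] = R$2,366,000 ÷ [R$2,366,000 − R$336,100.00 − R$247,945.21] = R$2,366,000 ÷ R$1,781,954.79 = 1.3278.

1.33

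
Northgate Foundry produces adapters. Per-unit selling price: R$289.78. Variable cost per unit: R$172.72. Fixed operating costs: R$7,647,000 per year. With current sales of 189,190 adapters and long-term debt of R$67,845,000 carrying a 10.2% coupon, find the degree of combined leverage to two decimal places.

At 189,190 units, contribution = 189,190 × R$117.06 = R$22,146,581.40.
EBIT = R$22,146,581.40 − R$7,647,000 = R$14,499,581.40. Interest = R$6,920,190.00.
DOL = R$22,146,581.40 ÷ R$14,499,581.40 = 1.5274; DFL = R$14,499,581.40 ÷ R$7,579,391.40 = 1.9130.
Combined leverage = 1.5274 × 1.9130 = 2.9219.

2.92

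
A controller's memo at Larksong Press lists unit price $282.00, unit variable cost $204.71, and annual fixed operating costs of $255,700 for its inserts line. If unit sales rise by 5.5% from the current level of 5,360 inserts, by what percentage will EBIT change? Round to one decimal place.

+14.4%

At 5,360 units, contribution = 5,360 × $77.29 = $414,274.40.
EBIT = $414,274.40 − $255,700 = $158,574.40.
Degree of operating leverage = $414,274.40 / $158,574.40 = 2.6125.
Operating income changes by 2.6125 × +5.5% = +14.4%.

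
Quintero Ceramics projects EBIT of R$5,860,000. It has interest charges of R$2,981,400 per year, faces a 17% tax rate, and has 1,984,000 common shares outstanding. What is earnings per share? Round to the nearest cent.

Interest = R$2,981,400.00, so EBT = R$5,860,000 − R$2,981,400.00 = R$2,878,600.00.
After tax at 17%: net income = R$2,878,600.00 × 0.83 = R$2,389,238.00.
EPS = R$2,389,238.00 ÷ 1,984,000 = R$1.20.

R$1.20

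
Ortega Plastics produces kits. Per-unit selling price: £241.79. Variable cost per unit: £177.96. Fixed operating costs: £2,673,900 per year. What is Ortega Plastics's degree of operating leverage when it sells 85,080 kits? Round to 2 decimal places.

Contribution at this volume is 85,080 × £63.83 = £5,430,656.40.
Operating income = contribution − fixed costs = £5,430,656.40 − £2,673,900 = £2,756,756.40.
So DOL = total CM / EBIT = £5,430,656.40 / £2,756,756.40 = 1.9699.

1.97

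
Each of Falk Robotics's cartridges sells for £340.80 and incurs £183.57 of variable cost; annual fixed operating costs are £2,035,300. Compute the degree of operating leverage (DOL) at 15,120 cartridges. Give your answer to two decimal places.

At 15,120 units, contribution = 15,120 × £157.23 = £2,377,317.60.
Operating income = contribution − fixed costs = £2,377,317.60 − £2,035,300 = £342,017.60.
DOL = contribution ÷ EBIT = £2,377,317.60 ÷ £342,017.60 = 6.9509.

6.95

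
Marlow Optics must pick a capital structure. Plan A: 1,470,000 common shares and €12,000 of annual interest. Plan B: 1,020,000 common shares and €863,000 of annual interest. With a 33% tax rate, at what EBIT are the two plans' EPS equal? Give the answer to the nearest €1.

At indifference, (EBIT − 12,000)(1 − t)/1,470,000 = (EBIT − 863,000)(1 − t)/1,020,000.
The (1 − t) factor cancels: (EBIT − 12,000) × 1,020,000 = (EBIT − 863,000) × 1,470,000.
EBIT × (1,470,000 − 1,020,000) = 863,000 × 1,470,000 − 12,000 × 1,020,000 = 1,256,370,000,000, so EBIT = 1,256,370,000,000 ÷ 450,000 = 2,791,933.33.

€2,791,933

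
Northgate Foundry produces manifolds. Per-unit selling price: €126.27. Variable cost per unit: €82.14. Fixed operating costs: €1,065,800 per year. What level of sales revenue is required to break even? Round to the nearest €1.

€3,049,594

Contribution margin per unit = €126.27 − €82.14 = €44.13, a CM ratio of €44.13 ÷ €126.27 = 0.3495.
Break-even sales = FC ÷ CM ratio = €1,065,800 × €126.27 / €44.13 = €3,049,594.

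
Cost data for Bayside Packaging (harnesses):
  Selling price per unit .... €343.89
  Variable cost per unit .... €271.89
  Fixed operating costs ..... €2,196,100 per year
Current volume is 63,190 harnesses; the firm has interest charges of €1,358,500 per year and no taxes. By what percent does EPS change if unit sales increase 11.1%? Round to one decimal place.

Contribution at this volume is 63,190 × €72.00 = €4,549,680.00.
EBIT = €4,549,680.00 − €2,196,100 = €2,353,580.00.
Interest = €1,358,500.00, so EBIT − I = €995,080.00.
Degree of combined leverage = contribution ÷ (EBIT − I) = €4,549,680.00 ÷ €995,080.00 = 4.5722.
EPS therefore changes by 4.5722 × (+11.1%) = +50.8%.

+50.8%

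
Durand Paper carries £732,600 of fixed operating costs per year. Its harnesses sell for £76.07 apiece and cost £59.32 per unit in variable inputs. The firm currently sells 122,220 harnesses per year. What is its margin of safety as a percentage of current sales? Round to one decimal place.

Each unit contributes £76.07 − £59.32 = £16.75. Break-even units = £732,600 ÷ £16.75 = 43,737.31; break-even revenue = 43,737.31 × £76.07 = £3,327,097.43.
Current sales = 122,220 × £76.07 = £9,297,275.40.
Margin of safety = (£9,297,275.40 − £3,327,097.43) ÷ £9,297,275.40 = 64.2%.

64.2%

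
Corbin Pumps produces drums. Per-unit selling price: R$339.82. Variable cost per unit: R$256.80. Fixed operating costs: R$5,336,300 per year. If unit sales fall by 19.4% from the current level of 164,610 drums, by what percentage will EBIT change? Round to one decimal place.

-31.8%

Total contribution margin = 164,610 × R$83.02 = R$13,665,922.20.
EBIT = R$13,665,922.20 − R$5,336,300 = R$8,329,622.20.
DOL = contribution ÷ EBIT = R$13,665,922.20 ÷ R$8,329,622.20 = 1.6406.
%ΔEBIT = DOL × %ΔSales = 1.6406 × -19.4% = -31.8%.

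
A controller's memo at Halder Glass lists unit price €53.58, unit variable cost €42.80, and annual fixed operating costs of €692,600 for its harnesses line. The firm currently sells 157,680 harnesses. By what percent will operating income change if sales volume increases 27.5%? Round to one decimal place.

+46.4%

At 157,680 units, contribution = 157,680 × €10.78 = €1,699,790.40.
Operating income = contribution − fixed costs = €1,699,790.40 − €692,600 = €1,007,190.40.
DOL = contribution ÷ EBIT = €1,699,790.40 ÷ €1,007,190.40 = 1.6877.
So EBIT moves 1.6877 × (+27.5%) = +46.4%.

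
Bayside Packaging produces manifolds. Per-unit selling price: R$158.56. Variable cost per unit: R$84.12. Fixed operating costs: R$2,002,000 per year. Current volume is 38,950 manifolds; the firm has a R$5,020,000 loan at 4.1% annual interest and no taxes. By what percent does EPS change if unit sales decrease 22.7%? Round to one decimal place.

-95.2%

Contribution at this volume is 38,950 × R$74.44 = R$2,899,438.00.
Operating income = contribution − fixed costs = R$2,899,438.00 − R$2,002,000 = R$897,438.00.
Interest = R$205,820.00, so EBIT − I = R$691,618.00.
Degree of combined leverage = contribution ÷ (EBIT − I) = R$2,899,438.00 ÷ R$691,618.00 = 4.1923.
%ΔEPS = DCL × %ΔSales = 4.1923 × -22.7% = -95.2%.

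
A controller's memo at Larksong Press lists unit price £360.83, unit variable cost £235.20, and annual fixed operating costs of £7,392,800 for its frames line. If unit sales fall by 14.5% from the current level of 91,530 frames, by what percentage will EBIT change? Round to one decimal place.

At 91,530 units, contribution = 91,530 × £125.63 = £11,498,913.90.
Operating income = contribution − fixed costs = £11,498,913.90 − £7,392,800 = £4,106,113.90.
Degree of operating leverage = £11,498,913.90 / £4,106,113.90 = 2.8004.
Operating income changes by 2.8004 × -14.5% = -40.6%.

-40.6%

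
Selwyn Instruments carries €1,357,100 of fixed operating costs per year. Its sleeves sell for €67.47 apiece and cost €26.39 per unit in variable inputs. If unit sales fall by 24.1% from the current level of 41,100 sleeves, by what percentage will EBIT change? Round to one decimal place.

Contribution at this volume is 41,100 × €41.08 = €1,688,388.00.
EBIT = €1,688,388.00 − €1,357,100 = €331,288.00.
Degree of operating leverage = €1,688,388.00 / €331,288.00 = 5.0964.
So EBIT moves 5.0964 × (-24.1%) = -122.8%.

-122.8%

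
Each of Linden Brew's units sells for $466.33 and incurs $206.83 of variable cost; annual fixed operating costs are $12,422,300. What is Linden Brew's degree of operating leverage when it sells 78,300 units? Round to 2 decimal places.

2.57

Total contribution margin = 78,300 × $259.50 = $20,318,850.00.
Operating income = contribution − fixed costs = $20,318,850.00 − $12,422,300 = $7,896,550.00.
Degree of operating leverage = $20,318,850.00 / $7,896,550.00 = 2.5731.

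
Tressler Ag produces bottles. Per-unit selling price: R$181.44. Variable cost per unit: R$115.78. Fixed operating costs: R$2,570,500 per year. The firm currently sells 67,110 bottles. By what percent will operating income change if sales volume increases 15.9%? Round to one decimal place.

Contribution at this volume is 67,110 × R$65.66 = R$4,406,442.60.
Subtracting fixed costs: EBIT = R$4,406,442.60 − R$2,570,500 = R$1,835,942.60.
Degree of operating leverage = R$4,406,442.60 / R$1,835,942.60 = 2.4001.
Operating income changes by 2.4001 × +15.9% = +38.2%.

+38.2%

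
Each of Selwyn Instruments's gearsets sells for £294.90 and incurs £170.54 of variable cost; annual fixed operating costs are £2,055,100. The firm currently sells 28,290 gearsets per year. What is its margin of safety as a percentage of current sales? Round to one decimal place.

Contribution margin per unit = £294.90 − £170.54 = £124.36. Break-even units = £2,055,100 ÷ £124.36 = 16,525.41; break-even revenue = 16,525.41 × £294.90 = £4,873,343.44.
Actual sales revenue = 28,290 × £294.90 = £8,342,721.00.
Margin of safety = (£8,342,721.00 − £4,873,343.44) ÷ £8,342,721.00 = 41.6%.

41.6%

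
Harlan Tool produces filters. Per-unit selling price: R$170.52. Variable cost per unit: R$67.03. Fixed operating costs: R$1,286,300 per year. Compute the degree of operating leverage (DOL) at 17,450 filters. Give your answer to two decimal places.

Total contribution margin = 17,450 × R$103.49 = R$1,805,900.50.
EBIT = R$1,805,900.50 − R$1,286,300 = R$519,600.50.
So DOL = total CM / EBIT = R$1,805,900.50 / R$519,600.50 = 3.4756.

3.48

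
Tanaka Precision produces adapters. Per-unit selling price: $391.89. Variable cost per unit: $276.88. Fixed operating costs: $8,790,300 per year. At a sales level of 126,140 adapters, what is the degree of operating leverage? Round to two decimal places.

Contribution at this volume is 126,140 × $115.01 = $14,507,361.40.
Subtracting fixed costs: EBIT = $14,507,361.40 − $8,790,300 = $5,717,061.40.
DOL = contribution ÷ EBIT = $14,507,361.40 ÷ $5,717,061.40 = 2.5376.

2.54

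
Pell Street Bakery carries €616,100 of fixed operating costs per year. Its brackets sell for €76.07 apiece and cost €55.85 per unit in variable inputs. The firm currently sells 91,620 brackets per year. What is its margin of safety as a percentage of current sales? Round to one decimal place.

66.7%

Unit CM = price − variable cost = €76.07 − €55.85 = €20.22. Break-even units = €616,100 ÷ €20.22 = 30,469.83; break-even revenue = 30,469.83 × €76.07 = €2,317,840.11.
Current sales = 91,620 × €76.07 = €6,969,533.40.
Margin of safety = (€6,969,533.40 − €2,317,840.11) ÷ €6,969,533.40 = 66.7%.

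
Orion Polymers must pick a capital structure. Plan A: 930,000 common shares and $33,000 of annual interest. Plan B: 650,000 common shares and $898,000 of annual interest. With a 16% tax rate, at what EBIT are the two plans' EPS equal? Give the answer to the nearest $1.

$2,906,036

At indifference, (EBIT − 33,000)(1 − t)/930,000 = (EBIT − 898,000)(1 − t)/650,000.
The (1 − t) factor cancels: (EBIT − 33,000) × 650,000 = (EBIT − 898,000) × 930,000.
EBIT × (930,000 − 650,000) = 898,000 × 930,000 − 33,000 × 650,000 = 813,690,000,000, so EBIT = 813,690,000,000 ÷ 280,000 = 2,906,035.71.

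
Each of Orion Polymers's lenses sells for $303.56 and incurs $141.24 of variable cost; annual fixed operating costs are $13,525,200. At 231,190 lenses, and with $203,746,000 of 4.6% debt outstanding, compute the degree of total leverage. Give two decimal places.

Total contribution margin = 231,190 × $162.32 = $37,526,760.80.
EBIT = $37,526,760.80 − $13,525,200 = $24,001,560.80. Interest = $9,372,316.00.
DOL = $37,526,760.80 ÷ $24,001,560.80 = 1.5635; DFL = $24,001,560.80 ÷ $14,629,244.80 = 1.6407.
DCL = DOL × DFL = 1.5635 × 1.6407 = 2.5652.

2.57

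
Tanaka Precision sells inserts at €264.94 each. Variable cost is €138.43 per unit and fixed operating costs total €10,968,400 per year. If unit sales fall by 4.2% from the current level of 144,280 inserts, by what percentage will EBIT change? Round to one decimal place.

Contribution at this volume is 144,280 × €126.51 = €18,252,862.80.
Operating income = contribution − fixed costs = €18,252,862.80 − €10,968,400 = €7,284,462.80.
DOL = contribution ÷ EBIT = €18,252,862.80 ÷ €7,284,462.80 = 2.5057.
%ΔEBIT = DOL × %ΔSales = 2.5057 × -4.2% = -10.5%.

-10.5%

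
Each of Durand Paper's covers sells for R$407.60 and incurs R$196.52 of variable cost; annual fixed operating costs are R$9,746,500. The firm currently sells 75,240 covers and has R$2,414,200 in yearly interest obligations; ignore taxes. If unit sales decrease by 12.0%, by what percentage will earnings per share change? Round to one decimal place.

-51.2%

Contribution at this volume is 75,240 × R$211.08 = R$15,881,659.20.
EBIT = R$15,881,659.20 − R$9,746,500 = R$6,135,159.20.
Interest = R$2,414,200.00, so EBIT − I = R$3,720,959.20.
Degree of combined leverage = contribution ÷ (EBIT − I) = R$15,881,659.20 ÷ R$3,720,959.20 = 4.2682.
EPS therefore changes by 4.2682 × (-12.0%) = -51.2%.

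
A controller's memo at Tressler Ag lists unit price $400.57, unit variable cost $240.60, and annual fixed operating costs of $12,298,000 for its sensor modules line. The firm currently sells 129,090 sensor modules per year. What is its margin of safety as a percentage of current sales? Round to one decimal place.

Each unit contributes $400.57 − $240.60 = $159.97. Break-even units = $12,298,000 ÷ $159.97 = 76,876.91; break-even revenue = 76,876.91 × $400.57 = $30,794,585.61.
Actual sales revenue = 129,090 × $400.57 = $51,709,581.30.
Margin of safety = ($51,709,581.30 − $30,794,585.61) ÷ $51,709,581.30 = 40.4%.

40.4%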